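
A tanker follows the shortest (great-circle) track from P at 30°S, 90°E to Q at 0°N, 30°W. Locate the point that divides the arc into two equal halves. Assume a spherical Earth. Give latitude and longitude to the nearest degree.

Convert each endpoint to a unit vector on the sphere (x = cos φ cos λ, y = cos φ sin λ, z = sin φ).
The central angle between the endpoints is δ = arccos(p₁·p₂) ≈ 2.019 rad (115.7°).
Interpolate at f = 1/2 with slerp weights a = sin((1−f)δ)/sin δ ≈ 0.939, b = sin(fδ)/sin δ ≈ 0.939.
p = a·p₁ + b·p₂ ≈ (0.813, 0.344, -0.470); φ = arcsin(p_z) ≈ -28.00°, λ = atan2(p_y, p_x) ≈ 22.91°.

≈ 28°S, 23°E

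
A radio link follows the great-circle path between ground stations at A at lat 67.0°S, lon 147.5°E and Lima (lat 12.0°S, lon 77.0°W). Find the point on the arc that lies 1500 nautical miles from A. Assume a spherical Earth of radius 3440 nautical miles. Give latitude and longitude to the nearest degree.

Convert each endpoint to a unit vector on the sphere (x = cos φ cos λ, y = cos φ sin λ, z = sin φ).
The central angle between the endpoints is δ = arccos(p₁·p₂) ≈ 1.652 rad (94.7°). The total great-circle distance is δ·R ≈ 1.652 × 3440 ≈ 5683 nmi, so the target fraction is f = 1500/5683 ≈ 0.264.
Interpolate at f ≈ 0.264 with slerp weights a = sin((1−f)δ)/sin δ ≈ 0.941, b = sin(fδ)/sin δ ≈ 0.424.
p = a·p₁ + b·p₂ ≈ (-0.217, -0.206, -0.954); φ = arcsin(p_z) ≈ -72.58°, λ = atan2(p_y, p_x) ≈ -136.41°.

≈ lat 73°S, lon 136°W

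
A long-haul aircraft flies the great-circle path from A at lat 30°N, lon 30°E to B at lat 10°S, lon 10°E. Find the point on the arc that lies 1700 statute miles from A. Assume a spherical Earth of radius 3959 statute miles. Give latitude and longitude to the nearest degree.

Write both endpoints as unit vectors p₁, p₂ with components (cos φ cos λ, cos φ sin λ, sin φ).
The central angle between the endpoints is δ = arccos(p₁·p₂) ≈ 0.775 rad (44.4°). The total great-circle distance is δ·R ≈ 0.775 × 3959 ≈ 3067 mi, so the target fraction is f = 1700/3067 ≈ 0.554.
Interpolate at f ≈ 0.554 with slerp weights a = sin((1−f)δ)/sin δ ≈ 0.484, b = sin(fδ)/sin δ ≈ 0.595.
p = a·p₁ + b·p₂ ≈ (0.940, 0.311, 0.139); φ = arcsin(p_z) ≈ 7.97°, λ = atan2(p_y, p_x) ≈ 18.32°.

≈ lat 8°N, lon 18°E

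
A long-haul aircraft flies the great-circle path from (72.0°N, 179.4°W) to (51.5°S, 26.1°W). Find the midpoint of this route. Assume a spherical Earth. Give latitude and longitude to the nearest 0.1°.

≈ (24.3°N, 47.9°W)

Write both endpoints as unit vectors p₁, p₂ with components (cos φ cos λ, cos φ sin λ, sin φ).
The central angle between the endpoints is δ = arccos(p₁·p₂) ≈ 2.729 rad (156.4°).
Interpolate at f = 1/2 with slerp weights a = sin((1−f)δ)/sin δ ≈ 2.442, b = sin(fδ)/sin δ ≈ 2.442.
p = a·p₁ + b·p₂ ≈ (0.611, -0.677, 0.411); φ = arcsin(p_z) ≈ 24.29°, λ = atan2(p_y, p_x) ≈ -47.94°.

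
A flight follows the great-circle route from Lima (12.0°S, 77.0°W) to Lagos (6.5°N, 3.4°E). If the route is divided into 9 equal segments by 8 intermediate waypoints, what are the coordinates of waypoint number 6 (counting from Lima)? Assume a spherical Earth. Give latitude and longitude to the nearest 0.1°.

≈ (0.2°S, 23.2°W)

Convert each endpoint to a unit vector on the sphere (x = cos φ cos λ, y = cos φ sin λ, z = sin φ).
The central angle between the endpoints is δ = arccos(p₁·p₂) ≈ 1.432 rad (82.0°).
Interpolate at f = 6/9 with slerp weights a = sin((1−f)δ)/sin δ ≈ 0.464, b = sin(fδ)/sin δ ≈ 0.824.
p = a·p₁ + b·p₂ ≈ (0.919, -0.394, -0.003); φ = arcsin(p_z) ≈ -0.18°, λ = atan2(p_y, p_x) ≈ -23.17°.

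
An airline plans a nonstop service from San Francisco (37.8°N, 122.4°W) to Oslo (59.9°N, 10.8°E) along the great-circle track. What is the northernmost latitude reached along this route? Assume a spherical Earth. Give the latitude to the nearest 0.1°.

≈ 72.6°N

The great circle lies in the plane with unit normal n̂ = (p₁ × p₂)/|p₁ × p₂|.
Here n̂_z ≈ +0.299; the vertex latitude is φ_max = arccos|n̂_z| ≈ 72.6°.
Check via Clairaut: cos φ_max = |cos φ₁| · sin C = cos(37.8°)·sin(22.2°) ≈ 0.299, again giving ≈ 72.6°.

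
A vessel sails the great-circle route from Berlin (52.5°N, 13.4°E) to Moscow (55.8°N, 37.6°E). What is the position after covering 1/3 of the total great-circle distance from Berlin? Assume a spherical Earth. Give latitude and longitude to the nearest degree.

≈ 54°N, 21°E

Write both endpoints as unit vectors p₁, p₂ with components (cos φ cos λ, cos φ sin λ, sin φ).
The central angle between the endpoints is δ = arccos(p₁·p₂) ≈ 0.253 rad (14.5°).
Interpolate at f = 1/3 with slerp weights a = sin((1−f)δ)/sin δ ≈ 0.671, b = sin(fδ)/sin δ ≈ 0.337.
p = a·p₁ + b·p₂ ≈ (0.547, 0.210, 0.810); φ = arcsin(p_z) ≈ 54.13°, λ = atan2(p_y, p_x) ≈ 21.00°.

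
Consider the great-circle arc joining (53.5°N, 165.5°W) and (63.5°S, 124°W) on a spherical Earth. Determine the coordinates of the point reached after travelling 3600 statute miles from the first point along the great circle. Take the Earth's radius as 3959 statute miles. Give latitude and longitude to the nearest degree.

Write both endpoints as unit vectors p₁, p₂ with components (cos φ cos λ, cos φ sin λ, sin φ).
The central angle between the endpoints is δ = arccos(p₁·p₂) ≈ 2.118 rad (121.4°). The total great-circle distance is δ·R ≈ 2.118 × 3959 ≈ 8387 mi, so the target fraction is f = 3600/8387 ≈ 0.429.
Interpolate at f ≈ 0.429 with slerp weights a = sin((1−f)δ)/sin δ ≈ 1.095, b = sin(fδ)/sin δ ≈ 0.924.
p = a·p₁ + b·p₂ ≈ (-0.861, -0.505, 0.053); φ = arcsin(p_z) ≈ 3.07°, λ = atan2(p_y, p_x) ≈ -149.62°.

≈ (3°N, 150°W)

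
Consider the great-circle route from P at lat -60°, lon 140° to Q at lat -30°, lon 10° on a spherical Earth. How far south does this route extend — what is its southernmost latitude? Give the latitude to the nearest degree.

≈ -70°

The great circle lies in the plane with unit normal n̂ = (p₁ × p₂)/|p₁ × p₂|.
Here n̂_z ≈ -0.336; the vertex latitude is φ_max = arccos|n̂_z| ≈ 70.4°.
Check via Clairaut: cos φ_max = |cos φ₁| · sin C = cos(60.0°)·sin(137.8°) ≈ 0.336, again giving ≈ 70.4°.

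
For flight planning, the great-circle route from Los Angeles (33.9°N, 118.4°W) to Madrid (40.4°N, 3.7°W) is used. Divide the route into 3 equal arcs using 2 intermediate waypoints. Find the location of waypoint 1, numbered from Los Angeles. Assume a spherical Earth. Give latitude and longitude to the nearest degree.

≈ (51°N, 87°W)

The haversine formula gives a central angle δ ≈ 1.473 rad (84.4°) between the endpoints.
Interpolate at f = 1/3 with slerp weights a = sin((1−f)δ)/sin δ ≈ 0.836, b = sin(fδ)/sin δ ≈ 0.474.
p = a·p₁ + b·p₂ ≈ (0.030, -0.633, 0.773); φ = arcsin(p_z) ≈ 50.64°, λ = atan2(p_y, p_x) ≈ -87.27°.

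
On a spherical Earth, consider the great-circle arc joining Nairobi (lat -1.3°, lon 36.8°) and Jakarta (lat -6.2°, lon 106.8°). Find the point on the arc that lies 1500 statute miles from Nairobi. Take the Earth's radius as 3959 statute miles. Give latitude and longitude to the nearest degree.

Convert each endpoint to a unit vector on the sphere (x = cos φ cos λ, y = cos φ sin λ, z = sin φ).
The central angle between the endpoints is δ = arccos(p₁·p₂) ≈ 1.221 rad (70.0°). The total great-circle distance is δ·R ≈ 1.221 × 3959 ≈ 4835 mi, so the target fraction is f = 1500/4835 ≈ 0.310.
Interpolate at f ≈ 0.310 with slerp weights a = sin((1−f)δ)/sin δ ≈ 0.794, b = sin(fδ)/sin δ ≈ 0.394.
p = a·p₁ + b·p₂ ≈ (0.523, 0.850, -0.061); φ = arcsin(p_z) ≈ -3.47°, λ = atan2(p_y, p_x) ≈ 58.42°.

≈ lat -3°, lon 58°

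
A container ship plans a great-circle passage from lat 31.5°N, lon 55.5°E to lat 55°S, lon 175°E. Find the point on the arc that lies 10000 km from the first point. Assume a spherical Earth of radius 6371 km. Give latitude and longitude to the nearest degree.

Write both endpoints as unit vectors p₁, p₂ with components (cos φ cos λ, cos φ sin λ, sin φ).
The central angle between the endpoints is δ = arccos(p₁·p₂) ≈ 2.303 rad (132.0°). The total great-circle distance is δ·R ≈ 2.303 × 6371 ≈ 14675 km, so the target fraction is f = 10000/14675 ≈ 0.681.
Interpolate at f ≈ 0.681 with slerp weights a = sin((1−f)δ)/sin δ ≈ 0.901, b = sin(fδ)/sin δ ≈ 1.345.
p = a·p₁ + b·p₂ ≈ (-0.334, 0.700, -0.631); φ = arcsin(p_z) ≈ -39.14°, λ = atan2(p_y, p_x) ≈ 115.47°.

≈ lat 39°S, lon 115°E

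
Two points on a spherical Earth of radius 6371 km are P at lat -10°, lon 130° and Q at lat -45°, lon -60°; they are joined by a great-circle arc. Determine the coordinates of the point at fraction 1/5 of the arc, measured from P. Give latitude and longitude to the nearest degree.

≈ lat -35°, lon 134°

Convert each endpoint to a unit vector on the sphere (x = cos φ cos λ, y = cos φ sin λ, z = sin φ).
The central angle between the endpoints is δ = arccos(p₁·p₂) ≈ 2.169 rad (124.3°).
Interpolate at f = 1/5 with slerp weights a = sin((1−f)δ)/sin δ ≈ 1.194, b = sin(fδ)/sin δ ≈ 0.509.
p = a·p₁ + b·p₂ ≈ (-0.576, 0.589, -0.567); φ = arcsin(p_z) ≈ -34.53°, λ = atan2(p_y, p_x) ≈ 134.35°.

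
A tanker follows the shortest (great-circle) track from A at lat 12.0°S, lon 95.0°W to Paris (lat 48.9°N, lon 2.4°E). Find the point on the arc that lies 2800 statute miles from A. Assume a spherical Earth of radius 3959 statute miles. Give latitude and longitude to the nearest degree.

≈ lat 18°N, lon 68°W

Convert each endpoint to a unit vector on the sphere (x = cos φ cos λ, y = cos φ sin λ, z = sin φ).
The central angle between the endpoints is δ = arccos(p₁·p₂) ≈ 1.813 rad (103.9°). The total great-circle distance is δ·R ≈ 1.813 × 3959 ≈ 7176 mi, so the target fraction is f = 2800/7176 ≈ 0.390.
Interpolate at f ≈ 0.390 with slerp weights a = sin((1−f)δ)/sin δ ≈ 0.920, b = sin(fδ)/sin δ ≈ 0.669.
p = a·p₁ + b·p₂ ≈ (0.361, -0.878, 0.313); φ = arcsin(p_z) ≈ 18.24°, λ = atan2(p_y, p_x) ≈ -67.66°.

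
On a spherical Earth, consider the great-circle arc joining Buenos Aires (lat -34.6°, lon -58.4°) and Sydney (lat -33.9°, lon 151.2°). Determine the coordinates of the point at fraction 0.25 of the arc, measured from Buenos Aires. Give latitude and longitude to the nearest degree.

Convert each endpoint to a unit vector on the sphere (x = cos φ cos λ, y = cos φ sin λ, z = sin φ).
The central angle between the endpoints is δ = arccos(p₁·p₂) ≈ 1.852 rad (106.1°).
Interpolate at f = 0.25 with slerp weights a = sin((1−f)δ)/sin δ ≈ 1.024, b = sin(fδ)/sin δ ≈ 0.465.
p = a·p₁ + b·p₂ ≈ (0.103, -0.532, -0.841); φ = arcsin(p_z) ≈ -57.20°, λ = atan2(p_y, p_x) ≈ -78.99°.

≈ lat -57°, lon -79°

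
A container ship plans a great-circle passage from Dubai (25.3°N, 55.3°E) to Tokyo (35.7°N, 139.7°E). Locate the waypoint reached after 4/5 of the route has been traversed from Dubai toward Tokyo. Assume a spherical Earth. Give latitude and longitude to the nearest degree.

≈ 39°N, 122°E

Convert each endpoint to a unit vector on the sphere (x = cos φ cos λ, y = cos φ sin λ, z = sin φ).
The central angle between the endpoints is δ = arccos(p₁·p₂) ≈ 1.244 rad (71.3°).
Interpolate at f = 4/5 with slerp weights a = sin((1−f)δ)/sin δ ≈ 0.260, b = sin(fδ)/sin δ ≈ 0.886.
p = a·p₁ + b·p₂ ≈ (-0.415, 0.658, 0.628); φ = arcsin(p_z) ≈ 38.90°, λ = atan2(p_y, p_x) ≈ 122.21°.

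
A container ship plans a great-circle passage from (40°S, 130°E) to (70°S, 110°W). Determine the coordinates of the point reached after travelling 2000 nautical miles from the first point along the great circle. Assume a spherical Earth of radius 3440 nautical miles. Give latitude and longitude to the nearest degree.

≈ (69°S, 161°E)

Convert each endpoint to a unit vector on the sphere (x = cos φ cos λ, y = cos φ sin λ, z = sin φ).
The central angle between the endpoints is δ = arccos(p₁·p₂) ≈ 1.078 rad (61.8°). The total great-circle distance is δ·R ≈ 1.078 × 3440 ≈ 3709 nmi, so the target fraction is f = 2000/3709 ≈ 0.539.
Interpolate at f ≈ 0.539 with slerp weights a = sin((1−f)δ)/sin δ ≈ 0.541, b = sin(fδ)/sin δ ≈ 0.623.
p = a·p₁ + b·p₂ ≈ (-0.339, 0.117, -0.933); φ = arcsin(p_z) ≈ -68.97°, λ = atan2(p_y, p_x) ≈ 160.96°.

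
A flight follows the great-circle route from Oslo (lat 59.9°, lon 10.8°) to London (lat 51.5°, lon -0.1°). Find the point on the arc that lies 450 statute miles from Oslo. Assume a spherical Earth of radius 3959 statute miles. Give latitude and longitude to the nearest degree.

Convert each endpoint to a unit vector on the sphere (x = cos φ cos λ, y = cos φ sin λ, z = sin φ).
The central angle between the endpoints is δ = arccos(p₁·p₂) ≈ 0.181 rad (10.4°). The total great-circle distance is δ·R ≈ 0.181 × 3959 ≈ 717 mi, so the target fraction is f = 450/717 ≈ 0.628.
Interpolate at f ≈ 0.628 with slerp weights a = sin((1−f)δ)/sin δ ≈ 0.374, b = sin(fδ)/sin δ ≈ 0.630.
p = a·p₁ + b·p₂ ≈ (0.576, 0.034, 0.817); φ = arcsin(p_z) ≈ 54.74°, λ = atan2(p_y, p_x) ≈ 3.42°.

≈ lat 55°, lon 3°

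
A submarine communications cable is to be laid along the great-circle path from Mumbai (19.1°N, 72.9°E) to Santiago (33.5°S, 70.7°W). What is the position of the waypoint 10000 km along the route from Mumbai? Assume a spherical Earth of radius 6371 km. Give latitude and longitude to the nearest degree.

Convert each endpoint to a unit vector on the sphere (x = cos φ cos λ, y = cos φ sin λ, z = sin φ).
The central angle between the endpoints is δ = arccos(p₁·p₂) ≈ 2.523 rad (144.6°). The total great-circle distance is δ·R ≈ 2.523 × 6371 ≈ 16076 km, so the target fraction is f = 10000/16076 ≈ 0.622.
Interpolate at f ≈ 0.622 with slerp weights a = sin((1−f)δ)/sin δ ≈ 1.407, b = sin(fδ)/sin δ ≈ 1.725.
p = a·p₁ + b·p₂ ≈ (0.866, -0.087, -0.492); φ = arcsin(p_z) ≈ -29.46°, λ = atan2(p_y, p_x) ≈ -5.74°.

≈ 29°S, 6°W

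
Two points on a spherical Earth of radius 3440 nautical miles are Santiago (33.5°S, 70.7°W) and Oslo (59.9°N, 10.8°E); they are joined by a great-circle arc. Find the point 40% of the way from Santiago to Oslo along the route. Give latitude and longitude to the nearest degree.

Convert each endpoint to a unit vector on the sphere (x = cos φ cos λ, y = cos φ sin λ, z = sin φ).
The central angle between the endpoints is δ = arccos(p₁·p₂) ≈ 2.000 rad (114.6°).
Interpolate at f = 0.40 with slerp weights a = sin((1−f)δ)/sin δ ≈ 1.025, b = sin(fδ)/sin δ ≈ 0.789.
p = a·p₁ + b·p₂ ≈ (0.671, -0.732, 0.117); φ = arcsin(p_z) ≈ 6.70°, λ = atan2(p_y, p_x) ≈ -47.51°.

≈ (7°N, 48°W)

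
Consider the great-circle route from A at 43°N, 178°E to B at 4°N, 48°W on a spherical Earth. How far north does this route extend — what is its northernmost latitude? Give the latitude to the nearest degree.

The great circle lies in the plane with unit normal n̂ = (p₁ × p₂)/|p₁ × p₂|.
Here n̂_z ≈ +0.591; the vertex latitude is φ_max = arccos|n̂_z| ≈ 53.8°.
Check via Clairaut: cos φ_max = |cos φ₁| · sin C = cos(43.0°)·sin(53.9°) ≈ 0.591, again giving ≈ 53.8°.

≈ 54°N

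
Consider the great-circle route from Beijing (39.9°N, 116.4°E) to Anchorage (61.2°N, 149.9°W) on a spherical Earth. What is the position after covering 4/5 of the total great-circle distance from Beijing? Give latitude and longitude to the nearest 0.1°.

Write both endpoints as unit vectors p₁, p₂ with components (cos φ cos λ, cos φ sin λ, sin φ).
The central angle between the endpoints is δ = arccos(p₁·p₂) ≈ 1.002 rad (57.4°).
Interpolate at f = 4/5 with slerp weights a = sin((1−f)δ)/sin δ ≈ 0.236, b = sin(fδ)/sin δ ≈ 0.853.
p = a·p₁ + b·p₂ ≈ (-0.436, -0.044, 0.899); φ = arcsin(p_z) ≈ 64.01°, λ = atan2(p_y, p_x) ≈ -174.28°.

≈ (64.0°N, 174.3°W)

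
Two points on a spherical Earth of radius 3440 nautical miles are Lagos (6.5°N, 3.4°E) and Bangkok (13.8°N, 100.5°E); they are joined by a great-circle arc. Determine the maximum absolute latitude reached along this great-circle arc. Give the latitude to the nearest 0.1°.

≈ 15.9°N

The great circle lies in the plane with unit normal n̂ = (p₁ × p₂)/|p₁ × p₂|.
Here n̂_z ≈ +0.962; the vertex latitude is φ_max = arccos|n̂_z| ≈ 15.9°.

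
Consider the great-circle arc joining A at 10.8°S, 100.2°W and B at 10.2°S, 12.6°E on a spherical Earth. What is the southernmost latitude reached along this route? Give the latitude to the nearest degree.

≈ 19°S

The great circle lies in the plane with unit normal n̂ = (p₁ × p₂)/|p₁ × p₂|.
Here n̂_z ≈ +0.948; the vertex latitude is φ_max = arccos|n̂_z| ≈ 18.5°.
Check via Clairaut: cos φ_max = |cos φ₁| · sin C = cos(10.8°)·sin(105.1°) ≈ 0.948, again giving ≈ 18.5°.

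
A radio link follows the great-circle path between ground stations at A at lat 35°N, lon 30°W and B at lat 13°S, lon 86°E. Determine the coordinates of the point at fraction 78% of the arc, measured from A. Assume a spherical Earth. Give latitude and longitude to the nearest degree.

Write both endpoints as unit vectors p₁, p₂ with components (cos φ cos λ, cos φ sin λ, sin φ).
The central angle between the endpoints is δ = arccos(p₁·p₂) ≈ 2.070 rad (118.6°).
Interpolate at f = 0.78 with slerp weights a = sin((1−f)δ)/sin δ ≈ 0.501, b = sin(fδ)/sin δ ≈ 1.138.
p = a·p₁ + b·p₂ ≈ (0.433, 0.901, 0.031); φ = arcsin(p_z) ≈ 1.80°, λ = atan2(p_y, p_x) ≈ 64.34°.

≈ lat 2°N, lon 64°E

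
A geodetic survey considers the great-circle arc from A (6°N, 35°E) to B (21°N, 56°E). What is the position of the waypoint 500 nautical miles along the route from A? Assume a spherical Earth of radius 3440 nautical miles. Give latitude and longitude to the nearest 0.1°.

The haversine formula gives a central angle δ ≈ 0.441 rad (25.3°) between the endpoints. The total great-circle distance is δ·R ≈ 0.441 × 3440 ≈ 1518 nmi, so the target fraction is f = 500/1518 ≈ 0.329.
Interpolate at f ≈ 0.329 with slerp weights a = sin((1−f)δ)/sin δ ≈ 0.683, b = sin(fδ)/sin δ ≈ 0.339.
p = a·p₁ + b·p₂ ≈ (0.733, 0.652, 0.193); φ = arcsin(p_z) ≈ 11.12°, λ = atan2(p_y, p_x) ≈ 41.64°.

≈ (11.1°N, 41.6°E)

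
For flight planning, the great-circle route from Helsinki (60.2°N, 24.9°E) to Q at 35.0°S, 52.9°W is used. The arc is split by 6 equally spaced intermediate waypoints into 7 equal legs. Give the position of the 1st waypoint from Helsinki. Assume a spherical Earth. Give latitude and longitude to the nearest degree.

≈ 50°N, 2°E

From cos δ = sin φ₁ sin φ₂ + cos φ₁ cos φ₂ cos Δλ, the central angle is δ ≈ 1.995 rad (114.3°).
Interpolate at f = 1/7 with slerp weights a = sin((1−f)δ)/sin δ ≈ 1.087, b = sin(fδ)/sin δ ≈ 0.309.
p = a·p₁ + b·p₂ ≈ (0.642, 0.026, 0.766); φ = arcsin(p_z) ≈ 50.00°, λ = atan2(p_y, p_x) ≈ 2.30°.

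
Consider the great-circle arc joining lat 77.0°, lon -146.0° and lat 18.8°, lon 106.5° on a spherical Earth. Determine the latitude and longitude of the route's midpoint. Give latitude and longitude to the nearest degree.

≈ lat 55°, lon 120°

Convert each endpoint to a unit vector on the sphere (x = cos φ cos λ, y = cos φ sin λ, z = sin φ).
The central angle between the endpoints is δ = arccos(p₁·p₂) ≈ 1.318 rad (75.5°).
Interpolate at f = 1/2 with slerp weights a = sin((1−f)δ)/sin δ ≈ 0.632, b = sin(fδ)/sin δ ≈ 0.632.
p = a·p₁ + b·p₂ ≈ (-0.288, 0.495, 0.820); φ = arcsin(p_z) ≈ 55.09°, λ = atan2(p_y, p_x) ≈ 120.22°.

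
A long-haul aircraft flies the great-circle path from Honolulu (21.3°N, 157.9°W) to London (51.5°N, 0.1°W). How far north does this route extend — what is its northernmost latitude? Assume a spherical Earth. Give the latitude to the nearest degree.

≈ 77°N

The great circle lies in the plane with unit normal n̂ = (p₁ × p₂)/|p₁ × p₂|.
Here n̂_z ≈ +0.226; the vertex latitude is φ_max = arccos|n̂_z| ≈ 76.9°.
Check via Clairaut: cos φ_max = |cos φ₁| · sin C = cos(21.3°)·sin(14.1°) ≈ 0.226, again giving ≈ 76.9°.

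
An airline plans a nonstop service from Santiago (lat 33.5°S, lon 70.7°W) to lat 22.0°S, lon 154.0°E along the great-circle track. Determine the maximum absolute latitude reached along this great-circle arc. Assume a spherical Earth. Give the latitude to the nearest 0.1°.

The great circle lies in the plane with unit normal n̂ = (p₁ × p₂)/|p₁ × p₂|.
Here n̂_z ≈ -0.579; the vertex latitude is φ_max = arccos|n̂_z| ≈ 54.6°.
Check via Clairaut: cos φ_max = |cos φ₁| · sin C = cos(33.5°)·sin(136.0°) ≈ 0.579, again giving ≈ 54.6°.

≈ 54.6°S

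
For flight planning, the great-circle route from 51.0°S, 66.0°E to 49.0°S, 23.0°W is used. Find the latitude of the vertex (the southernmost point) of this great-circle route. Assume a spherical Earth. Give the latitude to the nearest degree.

The great circle lies in the plane with unit normal n̂ = (p₁ × p₂)/|p₁ × p₂|.
Here n̂_z ≈ -0.513; the vertex latitude is φ_max = arccos|n̂_z| ≈ 59.1°.

≈ 59°S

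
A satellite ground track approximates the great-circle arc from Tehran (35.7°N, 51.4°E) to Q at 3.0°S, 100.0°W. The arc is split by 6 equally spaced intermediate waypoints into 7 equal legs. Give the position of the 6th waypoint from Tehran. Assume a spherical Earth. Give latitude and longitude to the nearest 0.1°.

Write both endpoints as unit vectors p₁, p₂ with components (cos φ cos λ, cos φ sin λ, sin φ).
The central angle between the endpoints is δ = arccos(p₁·p₂) ≈ 2.408 rad (137.9°).
Interpolate at f = 6/7 with slerp weights a = sin((1−f)δ)/sin δ ≈ 0.503, b = sin(fδ)/sin δ ≈ 1.315.
p = a·p₁ + b·p₂ ≈ (0.027, -0.974, 0.225); φ = arcsin(p_z) ≈ 13.00°, λ = atan2(p_y, p_x) ≈ -88.41°.

≈ 13.0°N, 88.4°W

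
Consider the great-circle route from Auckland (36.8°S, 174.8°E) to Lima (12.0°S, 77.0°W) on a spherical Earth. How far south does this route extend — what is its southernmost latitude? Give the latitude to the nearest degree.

The great circle lies in the plane with unit normal n̂ = (p₁ × p₂)/|p₁ × p₂|.
Here n̂_z ≈ +0.749; the vertex latitude is φ_max = arccos|n̂_z| ≈ 41.5°.
Check via Clairaut: cos φ_max = |cos φ₁| · sin C = cos(36.8°)·sin(110.6°) ≈ 0.749, again giving ≈ 41.5°.

≈ 41°S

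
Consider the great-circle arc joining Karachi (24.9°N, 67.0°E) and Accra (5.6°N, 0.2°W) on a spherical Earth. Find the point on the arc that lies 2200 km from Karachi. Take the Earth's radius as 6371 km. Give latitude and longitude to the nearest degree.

≈ 22°N, 46°E

From cos δ = sin φ₁ sin φ₂ + cos φ₁ cos φ₂ cos Δλ, the central angle is δ ≈ 1.169 rad (67.0°). The total great-circle distance is δ·R ≈ 1.169 × 6371 ≈ 7449 km, so the target fraction is f = 2200/7449 ≈ 0.295.
Interpolate at f ≈ 0.295 with slerp weights a = sin((1−f)δ)/sin δ ≈ 0.797, b = sin(fδ)/sin δ ≈ 0.368.
p = a·p₁ + b·p₂ ≈ (0.649, 0.664, 0.372); φ = arcsin(p_z) ≈ 21.81°, λ = atan2(p_y, p_x) ≈ 45.69°.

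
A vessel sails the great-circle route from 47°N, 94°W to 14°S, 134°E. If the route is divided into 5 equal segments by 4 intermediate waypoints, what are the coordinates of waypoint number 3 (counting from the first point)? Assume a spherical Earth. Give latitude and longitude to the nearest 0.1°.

≈ 25.3°N, 167.9°E

The haversine formula gives a central angle δ ≈ 2.239 rad (128.3°) between the endpoints.
Interpolate at f = 3/5 with slerp weights a = sin((1−f)δ)/sin δ ≈ 0.995, b = sin(fδ)/sin δ ≈ 1.241.
p = a·p₁ + b·p₂ ≈ (-0.884, 0.190, 0.427); φ = arcsin(p_z) ≈ 25.29°, λ = atan2(p_y, p_x) ≈ 167.89°.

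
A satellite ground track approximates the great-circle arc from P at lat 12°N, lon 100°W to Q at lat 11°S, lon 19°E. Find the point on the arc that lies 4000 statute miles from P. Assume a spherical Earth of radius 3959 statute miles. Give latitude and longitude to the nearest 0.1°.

≈ lat 1.5°N, lon 42.5°W

Convert each endpoint to a unit vector on the sphere (x = cos φ cos λ, y = cos φ sin λ, z = sin φ).
The central angle between the endpoints is δ = arccos(p₁·p₂) ≈ 2.100 rad (120.3°). The total great-circle distance is δ·R ≈ 2.100 × 3959 ≈ 8315 mi, so the target fraction is f = 4000/8315 ≈ 0.481.
Interpolate at f ≈ 0.481 with slerp weights a = sin((1−f)δ)/sin δ ≈ 1.027, b = sin(fδ)/sin δ ≈ 0.981.
p = a·p₁ + b·p₂ ≈ (0.736, -0.676, 0.026); φ = arcsin(p_z) ≈ 1.51°, λ = atan2(p_y, p_x) ≈ -42.55°.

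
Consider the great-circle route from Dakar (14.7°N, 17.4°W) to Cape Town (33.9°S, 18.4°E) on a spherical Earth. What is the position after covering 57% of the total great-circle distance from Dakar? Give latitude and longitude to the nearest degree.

≈ (14°S, 1°E)

The haversine formula gives a central angle δ ≈ 1.036 rad (59.4°) between the endpoints.
Interpolate at f = 0.57 with slerp weights a = sin((1−f)δ)/sin δ ≈ 0.501, b = sin(fδ)/sin δ ≈ 0.647.
p = a·p₁ + b·p₂ ≈ (0.972, 0.025, -0.234); φ = arcsin(p_z) ≈ -13.52°, λ = atan2(p_y, p_x) ≈ 1.45°.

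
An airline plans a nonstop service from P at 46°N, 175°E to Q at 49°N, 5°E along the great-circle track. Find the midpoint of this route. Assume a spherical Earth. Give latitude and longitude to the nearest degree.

≈ 85°N, 108°E

Write both endpoints as unit vectors p₁, p₂ with components (cos φ cos λ, cos φ sin λ, sin φ).
The central angle between the endpoints is δ = arccos(p₁·p₂) ≈ 1.477 rad (84.6°).
Interpolate at f = 1/2 with slerp weights a = sin((1−f)δ)/sin δ ≈ 0.676, b = sin(fδ)/sin δ ≈ 0.676.
p = a·p₁ + b·p₂ ≈ (-0.026, 0.080, 0.996); φ = arcsin(p_z) ≈ 85.20°, λ = atan2(p_y, p_x) ≈ 108.09°.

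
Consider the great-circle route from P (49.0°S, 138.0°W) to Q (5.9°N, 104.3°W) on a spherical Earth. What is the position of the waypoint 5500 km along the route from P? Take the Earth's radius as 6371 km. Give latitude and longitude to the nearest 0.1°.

Convert each endpoint to a unit vector on the sphere (x = cos φ cos λ, y = cos φ sin λ, z = sin φ).
The central angle between the endpoints is δ = arccos(p₁·p₂) ≈ 1.087 rad (62.3°). The total great-circle distance is δ·R ≈ 1.087 × 6371 ≈ 6924 km, so the target fraction is f = 5500/6924 ≈ 0.794.
Interpolate at f ≈ 0.794 with slerp weights a = sin((1−f)δ)/sin δ ≈ 0.250, b = sin(fδ)/sin δ ≈ 0.859.
p = a·p₁ + b·p₂ ≈ (-0.333, -0.938, -0.101); φ = arcsin(p_z) ≈ -5.78°, λ = atan2(p_y, p_x) ≈ -109.56°.

≈ (5.8°S, 109.6°W)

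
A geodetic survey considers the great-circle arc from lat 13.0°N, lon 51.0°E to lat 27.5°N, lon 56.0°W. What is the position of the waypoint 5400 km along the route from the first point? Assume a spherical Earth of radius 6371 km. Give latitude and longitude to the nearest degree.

The haversine formula gives a central angle δ ≈ 1.720 rad (98.6°) between the endpoints. The total great-circle distance is δ·R ≈ 1.720 × 6371 ≈ 10959 km, so the target fraction is f = 5400/10959 ≈ 0.493.
Interpolate at f ≈ 0.493 with slerp weights a = sin((1−f)δ)/sin δ ≈ 0.775, b = sin(fδ)/sin δ ≈ 0.758.
p = a·p₁ + b·p₂ ≈ (0.851, 0.029, 0.524); φ = arcsin(p_z) ≈ 31.62°, λ = atan2(p_y, p_x) ≈ 1.96°.

≈ lat 32°N, lon 2°E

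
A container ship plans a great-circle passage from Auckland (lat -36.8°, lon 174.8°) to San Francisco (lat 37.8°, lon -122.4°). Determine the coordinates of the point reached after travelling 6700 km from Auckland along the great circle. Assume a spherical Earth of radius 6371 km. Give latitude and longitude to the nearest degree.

Write both endpoints as unit vectors p₁, p₂ with components (cos φ cos λ, cos φ sin λ, sin φ).
The central angle between the endpoints is δ = arccos(p₁·p₂) ≈ 1.649 rad (94.5°). The total great-circle distance is δ·R ≈ 1.649 × 6371 ≈ 10505 km, so the target fraction is f = 6700/10505 ≈ 0.638.
Interpolate at f ≈ 0.638 with slerp weights a = sin((1−f)δ)/sin δ ≈ 0.564, b = sin(fδ)/sin δ ≈ 0.871.
p = a·p₁ + b·p₂ ≈ (-0.818, -0.540, 0.196); φ = arcsin(p_z) ≈ 11.30°, λ = atan2(p_y, p_x) ≈ -146.58°.

≈ lat 11°, lon -147°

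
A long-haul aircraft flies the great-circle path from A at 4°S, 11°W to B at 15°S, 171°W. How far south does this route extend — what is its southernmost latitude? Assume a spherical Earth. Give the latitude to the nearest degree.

≈ 44°S

The great circle lies in the plane with unit normal n̂ = (p₁ × p₂)/|p₁ × p₂|.
Here n̂_z ≈ -0.715; the vertex latitude is φ_max = arccos|n̂_z| ≈ 44.4°.
Check via Clairaut: cos φ_max = |cos φ₁| · sin C = cos(4.0°)·sin(134.2°) ≈ 0.715, again giving ≈ 44.4°.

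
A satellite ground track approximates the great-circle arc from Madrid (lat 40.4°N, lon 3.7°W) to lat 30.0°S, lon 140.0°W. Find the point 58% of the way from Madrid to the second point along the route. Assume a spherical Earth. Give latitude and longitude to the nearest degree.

≈ lat 6°N, lon 90°W

The haversine formula gives a central angle δ ≈ 2.500 rad (143.2°) between the endpoints.
Interpolate at f = 0.58 with slerp weights a = sin((1−f)δ)/sin δ ≈ 1.448, b = sin(fδ)/sin δ ≈ 1.658.
p = a·p₁ + b·p₂ ≈ (0.001, -0.994, 0.110); φ = arcsin(p_z) ≈ 6.31°, λ = atan2(p_y, p_x) ≈ -89.95°.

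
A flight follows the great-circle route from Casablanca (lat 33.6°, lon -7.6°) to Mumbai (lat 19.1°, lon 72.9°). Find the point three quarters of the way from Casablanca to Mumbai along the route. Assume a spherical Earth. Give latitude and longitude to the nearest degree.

≈ lat 27°, lon 55°

From cos δ = sin φ₁ sin φ₂ + cos φ₁ cos φ₂ cos Δλ, the central angle is δ ≈ 1.255 rad (71.9°).
Interpolate at f = 3/4 with slerp weights a = sin((1−f)δ)/sin δ ≈ 0.325, b = sin(fδ)/sin δ ≈ 0.850.
p = a·p₁ + b·p₂ ≈ (0.504, 0.732, 0.458); φ = arcsin(p_z) ≈ 27.25°, λ = atan2(p_y, p_x) ≈ 55.44°.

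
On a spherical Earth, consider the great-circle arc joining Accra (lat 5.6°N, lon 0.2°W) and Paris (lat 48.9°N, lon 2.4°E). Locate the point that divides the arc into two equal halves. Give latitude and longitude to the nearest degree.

Convert each endpoint to a unit vector on the sphere (x = cos φ cos λ, y = cos φ sin λ, z = sin φ).
The central angle between the endpoints is δ = arccos(p₁·p₂) ≈ 0.757 rad (43.4°).
Interpolate at f = 1/2 with slerp weights a = sin((1−f)δ)/sin δ ≈ 0.538, b = sin(fδ)/sin δ ≈ 0.538.
p = a·p₁ + b·p₂ ≈ (0.889, 0.013, 0.458); φ = arcsin(p_z) ≈ 27.26°, λ = atan2(p_y, p_x) ≈ 0.83°.

≈ lat 27°N, lon 1°E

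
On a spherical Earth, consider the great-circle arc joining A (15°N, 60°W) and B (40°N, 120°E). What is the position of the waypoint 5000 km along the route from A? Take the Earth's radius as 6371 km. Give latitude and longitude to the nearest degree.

≈ (60°N, 60°W)

The haversine formula gives a central angle δ ≈ 2.182 rad (125.0°) between the endpoints. The total great-circle distance is δ·R ≈ 2.182 × 6371 ≈ 13899 km, so the target fraction is f = 5000/13899 ≈ 0.360.
Interpolate at f ≈ 0.360 with slerp weights a = sin((1−f)δ)/sin δ ≈ 1.202, b = sin(fδ)/sin δ ≈ 0.863.
p = a·p₁ + b·p₂ ≈ (0.250, -0.433, 0.866); φ = arcsin(p_z) ≈ 59.97°, λ = atan2(p_y, p_x) ≈ -60.00°.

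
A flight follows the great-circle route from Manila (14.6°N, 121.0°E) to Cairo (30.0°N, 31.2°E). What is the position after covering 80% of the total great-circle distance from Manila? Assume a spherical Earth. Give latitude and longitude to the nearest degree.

The haversine formula gives a central angle δ ≈ 1.441 rad (82.6°) between the endpoints.
Interpolate at f = 0.80 with slerp weights a = sin((1−f)δ)/sin δ ≈ 0.287, b = sin(fδ)/sin δ ≈ 0.922.
p = a·p₁ + b·p₂ ≈ (0.540, 0.651, 0.533); φ = arcsin(p_z) ≈ 32.22°, λ = atan2(p_y, p_x) ≈ 50.34°.

≈ 32°N, 50°E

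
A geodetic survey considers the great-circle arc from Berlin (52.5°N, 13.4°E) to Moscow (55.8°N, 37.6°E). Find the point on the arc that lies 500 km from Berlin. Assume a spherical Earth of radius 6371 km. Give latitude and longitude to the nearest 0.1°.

≈ 54.0°N, 20.5°E

Write both endpoints as unit vectors p₁, p₂ with components (cos φ cos λ, cos φ sin λ, sin φ).
The central angle between the endpoints is δ = arccos(p₁·p₂) ≈ 0.253 rad (14.5°). The total great-circle distance is δ·R ≈ 0.253 × 6371 ≈ 1609 km, so the target fraction is f = 500/1609 ≈ 0.311.
Interpolate at f ≈ 0.311 with slerp weights a = sin((1−f)δ)/sin δ ≈ 0.693, b = sin(fδ)/sin δ ≈ 0.314.
p = a·p₁ + b·p₂ ≈ (0.550, 0.205, 0.809); φ = arcsin(p_z) ≈ 54.04°, λ = atan2(p_y, p_x) ≈ 20.47°.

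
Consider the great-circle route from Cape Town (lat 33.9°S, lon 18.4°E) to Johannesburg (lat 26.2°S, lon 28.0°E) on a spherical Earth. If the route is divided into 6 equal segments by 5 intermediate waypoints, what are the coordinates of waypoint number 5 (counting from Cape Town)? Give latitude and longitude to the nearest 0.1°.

Write both endpoints as unit vectors p₁, p₂ with components (cos φ cos λ, cos φ sin λ, sin φ).
The central angle between the endpoints is δ = arccos(p₁·p₂) ≈ 0.198 rad (11.3°).
Interpolate at f = 5/6 with slerp weights a = sin((1−f)δ)/sin δ ≈ 0.168, b = sin(fδ)/sin δ ≈ 0.835.
p = a·p₁ + b·p₂ ≈ (0.794, 0.396, -0.462); φ = arcsin(p_z) ≈ -27.53°, λ = atan2(p_y, p_x) ≈ 26.50°.

≈ lat 27.5°S, lon 26.5°E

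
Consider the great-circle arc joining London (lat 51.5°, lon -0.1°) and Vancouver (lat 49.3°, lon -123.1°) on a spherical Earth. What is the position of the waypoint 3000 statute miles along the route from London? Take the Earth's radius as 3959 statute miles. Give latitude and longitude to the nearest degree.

Convert each endpoint to a unit vector on the sphere (x = cos φ cos λ, y = cos φ sin λ, z = sin φ).
The central angle between the endpoints is δ = arccos(p₁·p₂) ≈ 1.189 rad (68.1°). The total great-circle distance is δ·R ≈ 1.189 × 3959 ≈ 4709 mi, so the target fraction is f = 3000/4709 ≈ 0.637.
Interpolate at f ≈ 0.637 with slerp weights a = sin((1−f)δ)/sin δ ≈ 0.451, b = sin(fδ)/sin δ ≈ 0.741.
p = a·p₁ + b·p₂ ≈ (0.017, -0.405, 0.914); φ = arcsin(p_z) ≈ 66.09°, λ = atan2(p_y, p_x) ≈ -87.61°.

≈ lat 66°, lon -88°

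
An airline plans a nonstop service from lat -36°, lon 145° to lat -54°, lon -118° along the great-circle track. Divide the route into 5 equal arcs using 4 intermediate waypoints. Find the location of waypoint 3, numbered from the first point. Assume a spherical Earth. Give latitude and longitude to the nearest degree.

≈ lat -58°, lon -165°

Write both endpoints as unit vectors p₁, p₂ with components (cos φ cos λ, cos φ sin λ, sin φ).
The central angle between the endpoints is δ = arccos(p₁·p₂) ≈ 1.140 rad (65.3°).
Interpolate at f = 3/5 with slerp weights a = sin((1−f)δ)/sin δ ≈ 0.485, b = sin(fδ)/sin δ ≈ 0.695.
p = a·p₁ + b·p₂ ≈ (-0.513, -0.136, -0.847); φ = arcsin(p_z) ≈ -57.94°, λ = atan2(p_y, p_x) ≈ -165.15°.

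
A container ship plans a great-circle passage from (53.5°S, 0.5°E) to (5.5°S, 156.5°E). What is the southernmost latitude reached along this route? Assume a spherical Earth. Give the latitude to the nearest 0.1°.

The great circle lies in the plane with unit normal n̂ = (p₁ × p₂)/|p₁ × p₂|.
Here n̂_z ≈ +0.272; the vertex latitude is φ_max = arccos|n̂_z| ≈ 74.2°.

≈ 74.2°S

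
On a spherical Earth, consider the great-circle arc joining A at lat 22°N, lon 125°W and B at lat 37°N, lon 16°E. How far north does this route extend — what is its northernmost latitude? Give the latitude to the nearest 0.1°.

≈ 60.2°N

The great circle lies in the plane with unit normal n̂ = (p₁ × p₂)/|p₁ × p₂|.
Here n̂_z ≈ +0.497; the vertex latitude is φ_max = arccos|n̂_z| ≈ 60.2°.
Check via Clairaut: cos φ_max = |cos φ₁| · sin C = cos(22.0°)·sin(32.4°) ≈ 0.497, again giving ≈ 60.2°.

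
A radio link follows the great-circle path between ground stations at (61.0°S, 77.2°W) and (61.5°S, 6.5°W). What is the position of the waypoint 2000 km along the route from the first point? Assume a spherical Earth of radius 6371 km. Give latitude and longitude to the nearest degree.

≈ (66°S, 38°W)

Write both endpoints as unit vectors p₁, p₂ with components (cos φ cos λ, cos φ sin λ, sin φ).
The central angle between the endpoints is δ = arccos(p₁·p₂) ≈ 0.564 rad (32.3°). The total great-circle distance is δ·R ≈ 0.564 × 6371 ≈ 3594 km, so the target fraction is f = 2000/3594 ≈ 0.557.
Interpolate at f ≈ 0.557 with slerp weights a = sin((1−f)δ)/sin δ ≈ 0.463, b = sin(fδ)/sin δ ≈ 0.578.
p = a·p₁ + b·p₂ ≈ (0.324, -0.250, -0.913); φ = arcsin(p_z) ≈ -65.86°, λ = atan2(p_y, p_x) ≈ -37.70°.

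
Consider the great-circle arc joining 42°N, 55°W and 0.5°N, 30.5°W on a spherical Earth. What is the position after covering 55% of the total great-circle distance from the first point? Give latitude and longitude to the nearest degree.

≈ 20°N, 40°W

From cos δ = sin φ₁ sin φ₂ + cos φ₁ cos φ₂ cos Δλ, the central angle is δ ≈ 0.820 rad (47.0°).
Interpolate at f = 0.55 with slerp weights a = sin((1−f)δ)/sin δ ≈ 0.493, b = sin(fδ)/sin δ ≈ 0.596.
p = a·p₁ + b·p₂ ≈ (0.724, -0.603, 0.335); φ = arcsin(p_z) ≈ 19.59°, λ = atan2(p_y, p_x) ≈ -39.79°.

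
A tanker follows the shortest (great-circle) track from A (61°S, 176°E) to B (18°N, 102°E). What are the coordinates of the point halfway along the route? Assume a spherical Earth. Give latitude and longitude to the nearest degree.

≈ (26°S, 125°E)

Convert each endpoint to a unit vector on the sphere (x = cos φ cos λ, y = cos φ sin λ, z = sin φ).
The central angle between the endpoints is δ = arccos(p₁·p₂) ≈ 1.714 rad (98.2°).
Interpolate at f = 1/2 with slerp weights a = sin((1−f)δ)/sin δ ≈ 0.764, b = sin(fδ)/sin δ ≈ 0.764.
p = a·p₁ + b·p₂ ≈ (-0.520, 0.736, -0.432); φ = arcsin(p_z) ≈ -25.60°, λ = atan2(p_y, p_x) ≈ 125.25°.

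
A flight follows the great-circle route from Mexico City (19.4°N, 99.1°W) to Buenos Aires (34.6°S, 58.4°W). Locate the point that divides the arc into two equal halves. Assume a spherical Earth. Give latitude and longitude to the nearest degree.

Convert each endpoint to a unit vector on the sphere (x = cos φ cos λ, y = cos φ sin λ, z = sin φ).
The central angle between the endpoints is δ = arccos(p₁·p₂) ≈ 1.159 rad (66.4°).
Interpolate at f = 1/2 with slerp weights a = sin((1−f)δ)/sin δ ≈ 0.598, b = sin(fδ)/sin δ ≈ 0.598.
p = a·p₁ + b·p₂ ≈ (0.169, -0.976, -0.141); φ = arcsin(p_z) ≈ -8.10°, λ = atan2(p_y, p_x) ≈ -80.19°.

≈ 8°S, 80°W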